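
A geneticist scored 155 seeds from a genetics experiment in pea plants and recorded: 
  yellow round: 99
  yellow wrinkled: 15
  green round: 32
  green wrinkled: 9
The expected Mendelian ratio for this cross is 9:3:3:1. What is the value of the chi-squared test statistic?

Total ratio parts = 16. Expected numbers out of 155:
  yellow round: 155 × 9/16 = 87.1875
  yellow wrinkled: 155 × 3/16 = 29.0625
  green round: 155 × 3/16 = 29.0625
  green wrinkled: 155 × 1/16 = 9.6875
χ² = Σ (O − E)² / E
  yellow round: (99 − 87.1875)² / 87.1875 = 1.6004
  yellow wrinkled: (15 − 29.0625)² / 29.0625 = 6.8044
  green round: (32 − 29.0625)² / 29.0625 = 0.2969
  green wrinkled: (9 − 9.6875)² / 9.6875 = 0.0488
χ² = 1.6004 + 6.8044 + 0.2969 + 0.0488 = 8.7505 ≈ 8.751

8.751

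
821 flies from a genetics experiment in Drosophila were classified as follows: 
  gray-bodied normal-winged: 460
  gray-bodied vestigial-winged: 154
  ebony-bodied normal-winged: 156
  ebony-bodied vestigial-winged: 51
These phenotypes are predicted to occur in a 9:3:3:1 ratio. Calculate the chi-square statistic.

0.037

Total ratio parts = 16. Expected numbers out of 821:
  gray-bodied normal-winged: 821 × 9/16 = 461.8125
  gray-bodied vestigial-winged: 821 × 3/16 = 153.9375
  ebony-bodied normal-winged: 821 × 3/16 = 153.9375
  ebony-bodied vestigial-winged: 821 × 1/16 = 51.3125
χ² = Σ (O − E)² / E
  gray-bodied normal-winged: (460 − 461.8125)² / 461.8125 = 0.0071
  gray-bodied vestigial-winged: (154 − 153.9375)² / 153.9375 = 0.0000
  ebony-bodied normal-winged: (156 − 153.9375)² / 153.9375 = 0.0276
  ebony-bodied vestigial-winged: (51 − 51.3125)² / 51.3125 = 0.0019
χ² = 0.0071 + 0.0000 + 0.0276 + 0.0019 = 0.0366 ≈ 0.037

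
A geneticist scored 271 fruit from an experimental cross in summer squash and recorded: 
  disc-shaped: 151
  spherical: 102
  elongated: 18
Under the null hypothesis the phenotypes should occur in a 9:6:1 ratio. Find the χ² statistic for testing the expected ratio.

Total ratio parts = 16. Expected numbers out of 271:
  disc-shaped: 271 × 9/16 = 152.4375
  spherical: 271 × 6/16 = 101.625
  elongated: 271 × 1/16 = 16.9375
χ² = Σ (O − E)² / E
  disc-shaped: (151 − 152.4375)² / 152.4375 = 0.0136
  spherical: (102 − 101.625)² / 101.625 = 0.0014
  elongated: (18 − 16.9375)² / 16.9375 = 0.0667
χ² = 0.0136 + 0.0014 + 0.0667 = 0.0817 ≈ 0.082

0.082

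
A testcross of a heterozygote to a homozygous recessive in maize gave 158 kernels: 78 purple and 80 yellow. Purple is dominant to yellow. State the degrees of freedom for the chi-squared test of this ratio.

A testcross of a heterozygote (Aa × aa) gives a 1:1 phenotypic ratio.
A goodness-of-fit test with 2 phenotype classes has df = 2 − 1 = 1.

1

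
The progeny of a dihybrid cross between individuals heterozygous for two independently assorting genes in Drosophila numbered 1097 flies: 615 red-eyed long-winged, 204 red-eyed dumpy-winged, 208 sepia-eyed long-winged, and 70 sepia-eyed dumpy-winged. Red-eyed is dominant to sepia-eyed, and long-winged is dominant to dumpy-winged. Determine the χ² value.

A dihybrid F₂ with independent assortment and complete dominance at both loci gives a 9:3:3:1 phenotypic ratio.
Under the 9:3:3:1 hypothesis (Σ ratio = 16, N = 1097):
  red-eyed long-winged: 1097 × 9/16 = 617.0625
  red-eyed dumpy-winged: 1097 × 3/16 = 205.6875
  sepia-eyed long-winged: 1097 × 3/16 = 205.6875
  sepia-eyed dumpy-winged: 1097 × 1/16 = 68.5625
χ² = Σ (O − E)² / E
  red-eyed long-winged: (615 − 617.0625)² / 617.0625 = 0.0069
  red-eyed dumpy-winged: (204 − 205.6875)² / 205.6875 = 0.0138
  sepia-eyed long-winged: (208 − 205.6875)² / 205.6875 = 0.0260
  sepia-eyed dumpy-winged: (70 − 68.5625)² / 68.5625 = 0.0301
χ² = 0.0069 + 0.0138 + 0.0260 + 0.0301 = 0.0768 ≈ 0.077

0.077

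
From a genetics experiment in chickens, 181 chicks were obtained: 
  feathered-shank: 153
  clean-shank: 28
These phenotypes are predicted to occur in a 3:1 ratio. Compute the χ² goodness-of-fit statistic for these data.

8.768

Total ratio parts = 4. Expected numbers out of 181:
  feathered-shank: 181 × 3/4 = 135.75
  clean-shank: 181 × 1/4 = 45.25
χ² = Σ (O − E)² / E
  feathered-shank: (153 − 135.75)² / 135.75 = 2.1920
  clean-shank: (28 − 45.25)² / 45.25 = 6.5760
χ² = 2.1920 + 6.5760 = 8.768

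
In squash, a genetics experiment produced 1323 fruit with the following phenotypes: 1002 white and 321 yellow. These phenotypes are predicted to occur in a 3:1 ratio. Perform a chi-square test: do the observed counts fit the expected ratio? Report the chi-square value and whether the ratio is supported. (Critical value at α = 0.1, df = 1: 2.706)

The 3:1 ratio has 4 parts, so with N = 1323 the expected counts are:
  white: 1323 × 3/4 = 992.25
  yellow: 1323 × 1/4 = 330.75
χ² = Σ (O − E)² / E
  white: (1002 − 992.25)² / 992.25 = 0.0958
  yellow: (321 − 330.75)² / 330.75 = 0.2874
χ² = 0.0958 + 0.2874 = 0.3832 ≈ 0.383
Degrees of freedom = 2 − 1 = 1; critical value at α = 0.1 is 2.706.
Since 0.383 < 2.706, we fail to reject the null hypothesis — the data are consistent with the 3:1 ratio.

0.383; consistent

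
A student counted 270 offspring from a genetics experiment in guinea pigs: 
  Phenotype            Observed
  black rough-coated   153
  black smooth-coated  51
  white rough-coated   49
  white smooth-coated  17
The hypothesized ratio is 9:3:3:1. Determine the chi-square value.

0.064

Expected counts for N = 270 under a 9:3:3:1 ratio (total parts = 16):
  black rough-coated: 270 × 9/16 = 151.875
  black smooth-coated: 270 × 3/16 = 50.625
  white rough-coated: 270 × 3/16 = 50.625
  white smooth-coated: 270 × 1/16 = 16.875
χ² = Σ (O − E)² / E
  black rough-coated: (153 − 151.875)² / 151.875 = 0.0083
  black smooth-coated: (51 − 50.625)² / 50.625 = 0.0028
  white rough-coated: (49 − 50.625)² / 50.625 = 0.0522
  white smooth-coated: (17 − 16.875)² / 16.875 = 0.0009
χ² = 0.0083 + 0.0028 + 0.0522 + 0.0009 = 0.0642 ≈ 0.064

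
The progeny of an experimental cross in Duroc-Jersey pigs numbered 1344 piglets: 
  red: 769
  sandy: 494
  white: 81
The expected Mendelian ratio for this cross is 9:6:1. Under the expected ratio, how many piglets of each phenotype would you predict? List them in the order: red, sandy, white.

Expected counts for N = 1344 under a 9:6:1 ratio (total parts = 16):
  red: 1344 × 9/16 = 756
  sandy: 1344 × 6/16 = 504
  white: 1344 × 1/16 = 84

756, 504, 84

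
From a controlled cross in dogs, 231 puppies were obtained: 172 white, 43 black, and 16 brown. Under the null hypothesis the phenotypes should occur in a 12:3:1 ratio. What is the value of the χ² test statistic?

0.180

Under the 12:3:1 hypothesis (Σ ratio = 16, N = 231):
  white: 231 × 12/16 = 173.25
  black: 231 × 3/16 = 43.3125
  brown: 231 × 1/16 = 14.4375
χ² = Σ (O − E)² / E
  white: (172 − 173.25)² / 173.25 = 0.0090
  black: (43 − 43.3125)² / 43.3125 = 0.0023
  brown: (16 − 14.4375)² / 14.4375 = 0.1691
χ² = 0.0090 + 0.0023 + 0.1691 = 0.1804 ≈ 0.180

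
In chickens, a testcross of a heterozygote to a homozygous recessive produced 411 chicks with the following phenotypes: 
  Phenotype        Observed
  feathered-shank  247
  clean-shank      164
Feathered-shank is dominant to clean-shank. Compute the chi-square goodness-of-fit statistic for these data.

A testcross of a heterozygote (Aa × aa) gives a 1:1 phenotypic ratio.
Under the 1:1 hypothesis (Σ ratio = 2, N = 411):
  feathered-shank: 411 × 1/2 = 205.5
  clean-shank: 411 × 1/2 = 205.5
χ² = Σ (O − E)² / E
  feathered-shank: (247 − 205.5)² / 205.5 = 8.3808
  clean-shank: (164 − 205.5)² / 205.5 = 8.3808
χ² = 8.3808 + 8.3808 = 16.7616 ≈ 16.762

16.762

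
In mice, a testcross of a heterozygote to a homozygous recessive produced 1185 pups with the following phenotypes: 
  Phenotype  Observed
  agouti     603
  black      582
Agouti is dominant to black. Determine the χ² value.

0.372

A testcross of a heterozygote (Aa × aa) gives a 1:1 phenotypic ratio.
Total ratio parts = 2. Expected numbers out of 1185:
  agouti: 1185 × 1/2 = 592.5
  black: 1185 × 1/2 = 592.5
χ² = Σ (O − E)² / E
  agouti: (603 − 592.5)² / 592.5 = 0.1861
  black: (582 − 592.5)² / 592.5 = 0.1861
χ² = 0.1861 + 0.1861 = 0.3722 ≈ 0.372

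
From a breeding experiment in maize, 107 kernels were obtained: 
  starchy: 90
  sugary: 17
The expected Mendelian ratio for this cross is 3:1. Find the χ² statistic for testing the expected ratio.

4.738

Under the 3:1 hypothesis (Σ ratio = 4, N = 107):
  starchy: 107 × 3/4 = 80.25
  sugary: 107 × 1/4 = 26.75
χ² = Σ (O − E)² / E
  starchy: (90 − 80.25)² / 80.25 = 1.1846
  sugary: (17 − 26.75)² / 26.75 = 3.5537
χ² = 1.1846 + 3.5537 = 4.7383 ≈ 4.738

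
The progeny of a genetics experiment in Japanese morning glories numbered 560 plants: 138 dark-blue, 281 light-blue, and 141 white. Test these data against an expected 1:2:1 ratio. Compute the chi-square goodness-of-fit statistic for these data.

Total ratio parts = 4. Expected numbers out of 560:
  dark-blue: 560 × 1/4 = 140
  light-blue: 560 × 2/4 = 280
  white: 560 × 1/4 = 140
χ² = Σ (O − E)² / E
  dark-blue: (138 − 140)² / 140 = 0.0286
  light-blue: (281 − 280)² / 280 = 0.0036
  white: (141 − 140)² / 140 = 0.0071
χ² = 0.0286 + 0.0036 + 0.0071 = 0.0393 ≈ 0.039

0.039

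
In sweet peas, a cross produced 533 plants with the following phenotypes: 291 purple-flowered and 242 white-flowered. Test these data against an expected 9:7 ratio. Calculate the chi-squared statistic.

0.592

Total ratio parts = 16. Expected numbers out of 533:
  purple-flowered: 533 × 9/16 = 299.8125
  white-flowered: 533 × 7/16 = 233.1875
χ² = Σ (O − E)² / E
  purple-flowered: (291 − 299.8125)² / 299.8125 = 0.2590
  white-flowered: (242 − 233.1875)² / 233.1875 = 0.3330
χ² = 0.2590 + 0.3330 = 0.592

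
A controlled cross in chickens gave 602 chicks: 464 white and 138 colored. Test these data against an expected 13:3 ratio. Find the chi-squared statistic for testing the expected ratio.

Total ratio parts = 16. Expected numbers out of 602:
  white: 602 × 13/16 = 489.125
  colored: 602 × 3/16 = 112.875
χ² = Σ (O − E)² / E
  white: (464 − 489.125)² / 489.125 = 1.2906
  colored: (138 − 112.875)² / 112.875 = 5.5926
χ² = 1.2906 + 5.5926 = 6.8832 ≈ 6.883

6.883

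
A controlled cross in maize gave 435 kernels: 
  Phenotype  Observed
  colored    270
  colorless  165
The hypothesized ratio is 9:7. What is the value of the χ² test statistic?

The 9:7 ratio has 16 parts, so with N = 435 the expected counts are:
  colored: 435 × 9/16 = 244.6875
  colorless: 435 × 7/16 = 190.3125
χ² = Σ (O − E)² / E
  colored: (270 − 244.6875)² / 244.6875 = 2.6185
  colorless: (165 − 190.3125)² / 190.3125 = 3.3667
χ² = 2.6185 + 3.3667 = 5.9852 ≈ 5.985

5.985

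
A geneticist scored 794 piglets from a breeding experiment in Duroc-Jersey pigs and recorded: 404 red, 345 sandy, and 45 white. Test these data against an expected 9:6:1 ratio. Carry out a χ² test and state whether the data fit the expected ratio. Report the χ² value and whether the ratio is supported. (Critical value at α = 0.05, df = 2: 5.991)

11.997; not consistent

Total ratio parts = 16. Expected numbers out of 794:
  red: 794 × 9/16 = 446.625
  sandy: 794 × 6/16 = 297.75
  white: 794 × 1/16 = 49.625
χ² = Σ (O − E)² / E
  red: (404 − 446.625)² / 446.625 = 4.0680
  sandy: (345 − 297.75)² / 297.75 = 7.4981
  white: (45 − 49.625)² / 49.625 = 0.4310
χ² = 4.0680 + 7.4981 + 0.4310 = 11.9971 ≈ 11.997
Degrees of freedom = 3 − 1 = 2; critical value at α = 0.05 is 5.991.
Since 11.997 > 5.991, we reject the null hypothesis — the data do not fit the 9:6:1 ratio.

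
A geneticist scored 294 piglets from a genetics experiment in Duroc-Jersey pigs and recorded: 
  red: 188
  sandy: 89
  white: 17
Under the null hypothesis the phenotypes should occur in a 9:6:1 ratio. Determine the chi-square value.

The 9:6:1 ratio has 16 parts, so with N = 294 the expected counts are:
  red: 294 × 9/16 = 165.375
  sandy: 294 × 6/16 = 110.25
  white: 294 × 1/16 = 18.375
χ² = Σ (O − E)² / E
  red: (188 − 165.375)² / 165.375 = 3.0953
  sandy: (89 − 110.25)² / 110.25 = 4.0958
  white: (17 − 18.375)² / 18.375 = 0.1029
χ² = 3.0953 + 4.0958 + 0.1029 = 7.294

7.294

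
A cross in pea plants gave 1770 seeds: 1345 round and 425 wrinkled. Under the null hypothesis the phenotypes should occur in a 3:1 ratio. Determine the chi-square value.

The 3:1 ratio has 4 parts, so with N = 1770 the expected counts are:
  round: 1770 × 3/4 = 1327.5
  wrinkled: 1770 × 1/4 = 442.5
χ² = Σ (O − E)² / E
  round: (1345 − 1327.5)² / 1327.5 = 0.2307
  wrinkled: (425 − 442.5)² / 442.5 = 0.6921
χ² = 0.2307 + 0.6921 = 0.9228 ≈ 0.923

0.923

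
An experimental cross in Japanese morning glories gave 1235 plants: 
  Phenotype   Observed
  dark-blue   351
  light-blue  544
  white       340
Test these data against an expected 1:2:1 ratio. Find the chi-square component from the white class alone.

Expected counts for N = 1235 under a 1:2:1 ratio (total parts = 4):
  dark-blue: 1235 × 1/4 = 308.75
  light-blue: 1235 × 2/4 = 617.5
  white: 1235 × 1/4 = 308.75
Contribution of white: (340 − 308.75)² / 308.75 = 3.1630

3.163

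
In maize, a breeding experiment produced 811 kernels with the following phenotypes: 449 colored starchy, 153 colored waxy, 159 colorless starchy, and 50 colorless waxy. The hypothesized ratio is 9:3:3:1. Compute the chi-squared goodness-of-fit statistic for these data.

0.445

The 9:3:3:1 ratio has 16 parts, so with N = 811 the expected counts are:
  colored starchy: 811 × 9/16 = 456.1875
  colored waxy: 811 × 3/16 = 152.0625
  colorless starchy: 811 × 3/16 = 152.0625
  colorless waxy: 811 × 1/16 = 50.6875
χ² = Σ (O − E)² / E
  colored starchy: (449 − 456.1875)² / 456.1875 = 0.1132
  colored waxy: (153 − 152.0625)² / 152.0625 = 0.0058
  colorless starchy: (159 − 152.0625)² / 152.0625 = 0.3165
  colorless waxy: (50 − 50.6875)² / 50.6875 = 0.0093
χ² = 0.1132 + 0.0058 + 0.3165 + 0.0093 = 0.4448 ≈ 0.445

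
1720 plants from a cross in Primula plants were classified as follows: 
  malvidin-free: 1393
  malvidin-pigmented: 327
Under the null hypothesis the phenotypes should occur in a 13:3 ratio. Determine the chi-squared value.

Expected counts for N = 1720 under a 13:3 ratio (total parts = 16):
  malvidin-free: 1720 × 13/16 = 1397.5
  malvidin-pigmented: 1720 × 3/16 = 322.5
χ² = Σ (O − E)² / E
  malvidin-free: (1393 − 1397.5)² / 1397.5 = 0.0145
  malvidin-pigmented: (327 − 322.5)² / 322.5 = 0.0628
χ² = 0.0145 + 0.0628 = 0.0773 ≈ 0.077

0.077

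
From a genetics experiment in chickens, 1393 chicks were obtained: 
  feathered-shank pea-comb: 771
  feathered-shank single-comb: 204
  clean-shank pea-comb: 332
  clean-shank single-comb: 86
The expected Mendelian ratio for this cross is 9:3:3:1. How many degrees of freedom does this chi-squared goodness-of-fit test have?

A goodness-of-fit test with 4 phenotype classes has df = 4 − 1 = 3.

3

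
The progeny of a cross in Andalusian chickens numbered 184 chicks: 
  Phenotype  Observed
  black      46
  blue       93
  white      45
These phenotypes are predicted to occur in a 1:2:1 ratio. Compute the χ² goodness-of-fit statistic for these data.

0.033

The 1:2:1 ratio has 4 parts, so with N = 184 the expected counts are:
  black: 184 × 1/4 = 46
  blue: 184 × 2/4 = 92
  white: 184 × 1/4 = 46
χ² = Σ (O − E)² / E
  black: (46 − 46)² / 46 = 0.0000
  blue: (93 − 92)² / 92 = 0.0109
  white: (45 − 46)² / 46 = 0.0217
χ² = 0.0000 + 0.0109 + 0.0217 = 0.0326 ≈ 0.033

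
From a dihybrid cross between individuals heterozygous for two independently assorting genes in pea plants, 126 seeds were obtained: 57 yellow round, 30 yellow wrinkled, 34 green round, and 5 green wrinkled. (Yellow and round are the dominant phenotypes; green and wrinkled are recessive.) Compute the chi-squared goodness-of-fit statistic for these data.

10.042

A dihybrid F₂ with independent assortment and complete dominance at both loci gives a 9:3:3:1 phenotypic ratio.
The 9:3:3:1 ratio has 16 parts, so with N = 126 the expected counts are:
  yellow round: 126 × 9/16 = 70.875
  yellow wrinkled: 126 × 3/16 = 23.625
  green round: 126 × 3/16 = 23.625
  green wrinkled: 126 × 1/16 = 7.875
χ² = Σ (O − E)² / E
  yellow round: (57 − 70.875)² / 70.875 = 2.7163
  yellow wrinkled: (30 − 23.625)² / 23.625 = 1.7202
  green round: (34 − 23.625)² / 23.625 = 4.5562
  green wrinkled: (5 − 7.875)² / 7.875 = 1.0496
χ² = 2.7163 + 1.7202 + 4.5562 + 1.0496 = 10.0423 ≈ 10.042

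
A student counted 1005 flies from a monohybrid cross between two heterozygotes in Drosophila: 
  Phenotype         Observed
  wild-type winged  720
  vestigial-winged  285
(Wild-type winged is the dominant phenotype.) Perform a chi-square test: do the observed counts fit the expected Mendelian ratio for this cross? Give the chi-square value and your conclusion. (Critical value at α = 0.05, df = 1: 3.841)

For a monohybrid cross between heterozygotes with complete dominance, the expected phenotypic ratio is 3:1.
Under the 3:1 hypothesis (Σ ratio = 4, N = 1005):
  wild-type winged: 1005 × 3/4 = 753.75
  vestigial-winged: 1005 × 1/4 = 251.25
χ² = Σ (O − E)² / E
  wild-type winged: (720 − 753.75)² / 753.75 = 1.5112
  vestigial-winged: (285 − 251.25)² / 251.25 = 4.5336
χ² = 1.5112 + 4.5336 = 6.0448 ≈ 6.045
Degrees of freedom = 2 − 1 = 1; critical value at α = 0.05 is 3.841.
Since 6.045 > 3.841, we reject the null hypothesis — the data do not fit the 3:1 ratio.

6.045; not consistent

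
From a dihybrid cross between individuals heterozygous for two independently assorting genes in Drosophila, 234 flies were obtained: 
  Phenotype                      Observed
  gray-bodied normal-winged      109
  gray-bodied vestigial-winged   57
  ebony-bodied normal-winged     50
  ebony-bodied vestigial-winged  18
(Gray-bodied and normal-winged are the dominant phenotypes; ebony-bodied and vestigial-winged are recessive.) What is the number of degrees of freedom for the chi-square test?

A dihybrid F₂ with independent assortment and complete dominance at both loci gives a 9:3:3:1 phenotypic ratio.
A goodness-of-fit test with 4 phenotype classes has df = 4 − 1 = 3.

3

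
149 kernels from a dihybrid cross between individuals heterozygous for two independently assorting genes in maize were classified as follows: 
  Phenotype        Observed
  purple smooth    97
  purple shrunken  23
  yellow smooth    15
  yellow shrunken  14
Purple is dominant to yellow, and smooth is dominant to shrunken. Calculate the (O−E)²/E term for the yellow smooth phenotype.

A dihybrid F₂ with independent assortment and complete dominance at both loci gives a 9:3:3:1 phenotypic ratio.
Total ratio parts = 16. Expected numbers out of 149:
  purple smooth: 149 × 9/16 = 83.8125
  purple shrunken: 149 × 3/16 = 27.9375
  yellow smooth: 149 × 3/16 = 27.9375
  yellow shrunken: 149 × 1/16 = 9.3125
Contribution of yellow smooth: (15 − 27.9375)² / 27.9375 = 5.9912

5.991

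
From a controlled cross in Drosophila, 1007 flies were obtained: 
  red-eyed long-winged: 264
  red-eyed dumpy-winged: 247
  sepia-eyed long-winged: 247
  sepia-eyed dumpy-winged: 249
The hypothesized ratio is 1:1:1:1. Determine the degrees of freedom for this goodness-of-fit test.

3

A goodness-of-fit test with 4 phenotype classes has df = 4 − 1 = 3.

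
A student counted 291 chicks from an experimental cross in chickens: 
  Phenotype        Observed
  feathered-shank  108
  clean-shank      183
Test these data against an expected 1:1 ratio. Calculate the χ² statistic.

Under the 1:1 hypothesis (Σ ratio = 2, N = 291):
  feathered-shank: 291 × 1/2 = 145.5
  clean-shank: 291 × 1/2 = 145.5
χ² = Σ (O − E)² / E
  feathered-shank: (108 − 145.5)² / 145.5 = 9.6649
  clean-shank: (183 − 145.5)² / 145.5 = 9.6649
χ² = 9.6649 + 9.6649 = 19.3298 ≈ 19.330

19.330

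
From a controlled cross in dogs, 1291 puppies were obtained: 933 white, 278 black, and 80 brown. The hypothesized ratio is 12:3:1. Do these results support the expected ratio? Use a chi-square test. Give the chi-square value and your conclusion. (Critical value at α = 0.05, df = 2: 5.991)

Expected counts for N = 1291 under a 12:3:1 ratio (total parts = 16):
  white: 1291 × 12/16 = 968.25
  black: 1291 × 3/16 = 242.0625
  brown: 1291 × 1/16 = 80.6875
χ² = Σ (O − E)² / E
  white: (933 − 968.25)² / 968.25 = 1.2833
  black: (278 − 242.0625)² / 242.0625 = 5.3354
  brown: (80 − 80.6875)² / 80.6875 = 0.0059
χ² = 1.2833 + 5.3354 + 0.0059 = 6.6246 ≈ 6.625
Degrees of freedom = 3 − 1 = 2; critical value at α = 0.05 is 5.991.
Since 6.625 > 5.991, we reject the null hypothesis — the data do not fit the 12:3:1 ratio.

6.625; not consistent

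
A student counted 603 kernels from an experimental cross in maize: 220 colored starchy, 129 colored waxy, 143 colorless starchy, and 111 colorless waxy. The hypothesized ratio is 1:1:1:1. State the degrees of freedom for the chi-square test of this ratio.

3

A goodness-of-fit test with 4 phenotype classes has df = 4 − 1 = 3.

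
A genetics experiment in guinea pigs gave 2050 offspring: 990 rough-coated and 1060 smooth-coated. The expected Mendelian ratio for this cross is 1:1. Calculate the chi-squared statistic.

2.390

Total ratio parts = 2. Expected numbers out of 2050:
  rough-coated: 2050 × 1/2 = 1025
  smooth-coated: 2050 × 1/2 = 1025
χ² = Σ (O − E)² / E
  rough-coated: (990 − 1025)² / 1025 = 1.1951
  smooth-coated: (1060 − 1025)² / 1025 = 1.1951
χ² = 1.1951 + 1.1951 = 2.3902 ≈ 2.390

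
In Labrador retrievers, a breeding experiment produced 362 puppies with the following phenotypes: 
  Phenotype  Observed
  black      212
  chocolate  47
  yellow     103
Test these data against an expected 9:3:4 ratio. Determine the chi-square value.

8.491

The 9:3:4 ratio has 16 parts, so with N = 362 the expected counts are:
  black: 362 × 9/16 = 203.625
  chocolate: 362 × 3/16 = 67.875
  yellow: 362 × 4/16 = 90.5
χ² = Σ (O − E)² / E
  black: (212 − 203.625)² / 203.625 = 0.3445
  chocolate: (47 − 67.875)² / 67.875 = 6.4201
  yellow: (103 − 90.5)² / 90.5 = 1.7265
χ² = 0.3445 + 6.4201 + 1.7265 = 8.4911 ≈ 8.491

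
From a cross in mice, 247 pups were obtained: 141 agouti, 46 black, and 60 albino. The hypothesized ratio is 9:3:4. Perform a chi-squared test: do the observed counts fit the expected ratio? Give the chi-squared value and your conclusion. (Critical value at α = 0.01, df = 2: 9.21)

The 9:3:4 ratio has 16 parts, so with N = 247 the expected counts are:
  agouti: 247 × 9/16 = 138.9375
  black: 247 × 3/16 = 46.3125
  albino: 247 × 4/16 = 61.75
χ² = Σ (O − E)² / E
  agouti: (141 − 138.9375)² / 138.9375 = 0.0306
  black: (46 − 46.3125)² / 46.3125 = 0.0021
  albino: (60 − 61.75)² / 61.75 = 0.0496
χ² = 0.0306 + 0.0021 + 0.0496 = 0.0823 ≈ 0.082
Degrees of freedom = 3 − 1 = 2; critical value at α = 0.01 is 9.21.
Since 0.082 < 9.21, we fail to reject the null hypothesis — the data are consistent with the 9:3:4 ratio.

0.082; consistent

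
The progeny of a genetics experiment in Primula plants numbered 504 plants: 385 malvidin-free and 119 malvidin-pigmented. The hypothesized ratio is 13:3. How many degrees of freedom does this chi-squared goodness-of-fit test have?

1

A goodness-of-fit test with 2 phenotype classes has df = 2 − 1 = 1.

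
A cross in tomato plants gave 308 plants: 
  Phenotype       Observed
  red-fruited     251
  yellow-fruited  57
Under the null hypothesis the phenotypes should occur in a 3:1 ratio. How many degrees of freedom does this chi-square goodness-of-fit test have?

A goodness-of-fit test with 2 phenotype classes has df = 2 − 1 = 1.

1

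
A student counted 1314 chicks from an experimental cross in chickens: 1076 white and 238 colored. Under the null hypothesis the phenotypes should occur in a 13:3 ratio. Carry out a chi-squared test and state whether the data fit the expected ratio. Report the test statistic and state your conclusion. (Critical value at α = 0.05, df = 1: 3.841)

0.350; consistent

The 13:3 ratio has 16 parts, so with N = 1314 the expected counts are:
  white: 1314 × 13/16 = 1067.625
  colored: 1314 × 3/16 = 246.375
χ² = Σ (O − E)² / E
  white: (1076 − 1067.625)² / 1067.625 = 0.0657
  colored: (238 − 246.375)² / 246.375 = 0.2847
χ² = 0.0657 + 0.2847 = 0.3504 ≈ 0.350
Degrees of freedom = 2 − 1 = 1; critical value at α = 0.05 is 3.841.
Since 0.350 < 3.841, we fail to reject the null hypothesis — the data are consistent with the 13:3 ratio.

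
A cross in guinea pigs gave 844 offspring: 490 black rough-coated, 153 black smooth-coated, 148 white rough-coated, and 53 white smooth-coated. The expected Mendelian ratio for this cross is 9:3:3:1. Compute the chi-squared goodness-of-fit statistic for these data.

Total ratio parts = 16. Expected numbers out of 844:
  black rough-coated: 844 × 9/16 = 474.75
  black smooth-coated: 844 × 3/16 = 158.25
  white rough-coated: 844 × 3/16 = 158.25
  white smooth-coated: 844 × 1/16 = 52.75
χ² = Σ (O − E)² / E
  black rough-coated: (490 − 474.75)² / 474.75 = 0.4899
  black smooth-coated: (153 − 158.25)² / 158.25 = 0.1742
  white rough-coated: (148 − 158.25)² / 158.25 = 0.6639
  white smooth-coated: (53 − 52.75)² / 52.75 = 0.0012
χ² = 0.4899 + 0.1742 + 0.6639 + 0.0012 = 1.3292 ≈ 1.329

1.329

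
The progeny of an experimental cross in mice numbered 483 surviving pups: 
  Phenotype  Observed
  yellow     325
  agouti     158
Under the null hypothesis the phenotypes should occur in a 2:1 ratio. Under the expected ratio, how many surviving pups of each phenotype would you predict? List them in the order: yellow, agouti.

322, 161

Under the 2:1 hypothesis (Σ ratio = 3, N = 483):
  yellow: 483 × 2/3 = 322
  agouti: 483 × 1/3 = 161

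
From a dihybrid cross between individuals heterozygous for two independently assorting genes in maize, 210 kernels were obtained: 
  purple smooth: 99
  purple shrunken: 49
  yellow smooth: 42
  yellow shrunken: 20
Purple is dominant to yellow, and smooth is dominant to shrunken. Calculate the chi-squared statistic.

9.225

A dihybrid F₂ with independent assortment and complete dominance at both loci gives a 9:3:3:1 phenotypic ratio.
Expected counts for N = 210 under a 9:3:3:1 ratio (total parts = 16):
  purple smooth: 210 × 9/16 = 118.125
  purple shrunken: 210 × 3/16 = 39.375
  yellow smooth: 210 × 3/16 = 39.375
  yellow shrunken: 210 × 1/16 = 13.125
χ² = Σ (O − E)² / E
  purple smooth: (99 − 118.125)² / 118.125 = 3.0964
  purple shrunken: (49 − 39.375)² / 39.375 = 2.3528
  yellow smooth: (42 − 39.375)² / 39.375 = 0.1750
  yellow shrunken: (20 − 13.125)² / 13.125 = 3.6012
χ² = 3.0964 + 2.3528 + 0.1750 + 3.6012 = 9.2254 ≈ 9.225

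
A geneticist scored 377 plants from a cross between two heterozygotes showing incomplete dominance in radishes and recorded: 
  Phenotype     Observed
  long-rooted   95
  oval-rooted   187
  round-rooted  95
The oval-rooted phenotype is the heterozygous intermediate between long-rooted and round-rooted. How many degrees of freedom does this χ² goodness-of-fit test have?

2

With incomplete dominance, a heterozygote × heterozygote cross gives a 1:2:1 phenotypic ratio.
A goodness-of-fit test with 3 phenotype classes has df = 3 − 1 = 2.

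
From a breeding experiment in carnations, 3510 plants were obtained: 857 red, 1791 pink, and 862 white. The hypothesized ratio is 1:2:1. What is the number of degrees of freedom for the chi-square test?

A goodness-of-fit test with 3 phenotype classes has df = 3 − 1 = 2.

2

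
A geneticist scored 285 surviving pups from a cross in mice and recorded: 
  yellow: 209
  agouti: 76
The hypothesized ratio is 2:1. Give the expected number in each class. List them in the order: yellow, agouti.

190, 95

Under the 2:1 hypothesis (Σ ratio = 3, N = 285):
  yellow: 285 × 2/3 = 190
  agouti: 285 × 1/3 = 95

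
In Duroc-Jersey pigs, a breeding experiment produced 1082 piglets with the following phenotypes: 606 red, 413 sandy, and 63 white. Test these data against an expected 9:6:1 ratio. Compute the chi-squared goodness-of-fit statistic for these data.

0.457

The 9:6:1 ratio has 16 parts, so with N = 1082 the expected counts are:
  red: 1082 × 9/16 = 608.625
  sandy: 1082 × 6/16 = 405.75
  white: 1082 × 1/16 = 67.625
χ² = Σ (O − E)² / E
  red: (606 − 608.625)² / 608.625 = 0.0113
  sandy: (413 − 405.75)² / 405.75 = 0.1295
  white: (63 − 67.625)² / 67.625 = 0.3163
χ² = 0.0113 + 0.1295 + 0.3163 = 0.4571 ≈ 0.457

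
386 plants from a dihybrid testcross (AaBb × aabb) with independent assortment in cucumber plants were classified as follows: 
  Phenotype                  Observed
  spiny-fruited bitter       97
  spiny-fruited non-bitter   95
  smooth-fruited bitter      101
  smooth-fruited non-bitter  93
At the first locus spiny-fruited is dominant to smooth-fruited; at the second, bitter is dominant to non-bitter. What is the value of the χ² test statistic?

A dihybrid testcross with independent assortment gives a 1:1:1:1 ratio.
Expected counts for N = 386 under a 1:1:1:1 ratio (total parts = 4):
  spiny-fruited bitter: 386 × 1/4 = 96.5
  spiny-fruited non-bitter: 386 × 1/4 = 96.5
  smooth-fruited bitter: 386 × 1/4 = 96.5
  smooth-fruited non-bitter: 386 × 1/4 = 96.5
χ² = Σ (O − E)² / E
  spiny-fruited bitter: (97 − 96.5)² / 96.5 = 0.0026
  spiny-fruited non-bitter: (95 − 96.5)² / 96.5 = 0.0233
  smooth-fruited bitter: (101 − 96.5)² / 96.5 = 0.2098
  smooth-fruited non-bitter: (93 − 96.5)² / 96.5 = 0.1269
χ² = 0.0026 + 0.0233 + 0.2098 + 0.1269 = 0.3626 ≈ 0.363

0.363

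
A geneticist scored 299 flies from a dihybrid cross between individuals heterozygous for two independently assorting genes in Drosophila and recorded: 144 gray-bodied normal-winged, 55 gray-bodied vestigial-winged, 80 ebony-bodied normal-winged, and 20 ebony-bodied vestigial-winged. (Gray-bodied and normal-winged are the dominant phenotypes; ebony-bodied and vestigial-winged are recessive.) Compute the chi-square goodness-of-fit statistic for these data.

A dihybrid F₂ with independent assortment and complete dominance at both loci gives a 9:3:3:1 phenotypic ratio.
The 9:3:3:1 ratio has 16 parts, so with N = 299 the expected counts are:
  gray-bodied normal-winged: 299 × 9/16 = 168.1875
  gray-bodied vestigial-winged: 299 × 3/16 = 56.0625
  ebony-bodied normal-winged: 299 × 3/16 = 56.0625
  ebony-bodied vestigial-winged: 299 × 1/16 = 18.6875
χ² = Σ (O − E)² / E
  gray-bodied normal-winged: (144 − 168.1875)² / 168.1875 = 3.4785
  gray-bodied vestigial-winged: (55 − 56.0625)² / 56.0625 = 0.0201
  ebony-bodied normal-winged: (80 − 56.0625)² / 56.0625 = 10.2208
  ebony-bodied vestigial-winged: (20 − 18.6875)² / 18.6875 = 0.0922
χ² = 3.4785 + 0.0201 + 10.2208 + 0.0922 = 13.8116 ≈ 13.812

13.812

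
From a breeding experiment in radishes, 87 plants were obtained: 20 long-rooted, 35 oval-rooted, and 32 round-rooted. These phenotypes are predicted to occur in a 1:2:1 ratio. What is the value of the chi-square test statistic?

6.632

Total ratio parts = 4. Expected numbers out of 87:
  long-rooted: 87 × 1/4 = 21.75
  oval-rooted: 87 × 2/4 = 43.5
  round-rooted: 87 × 1/4 = 21.75
χ² = Σ (O − E)² / E
  long-rooted: (20 − 21.75)² / 21.75 = 0.1408
  oval-rooted: (35 − 43.5)² / 43.5 = 1.6609
  round-rooted: (32 − 21.75)² / 21.75 = 4.8305
χ² = 0.1408 + 1.6609 + 4.8305 = 6.6322 ≈ 6.632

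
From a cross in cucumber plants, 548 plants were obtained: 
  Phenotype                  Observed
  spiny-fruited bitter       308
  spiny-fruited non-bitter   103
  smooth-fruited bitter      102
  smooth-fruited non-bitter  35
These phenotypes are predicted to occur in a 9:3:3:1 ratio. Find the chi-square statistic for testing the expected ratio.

Expected counts for N = 548 under a 9:3:3:1 ratio (total parts = 16):
  spiny-fruited bitter: 548 × 9/16 = 308.25
  spiny-fruited non-bitter: 548 × 3/16 = 102.75
  smooth-fruited bitter: 548 × 3/16 = 102.75
  smooth-fruited non-bitter: 548 × 1/16 = 34.25
χ² = Σ (O − E)² / E
  spiny-fruited bitter: (308 − 308.25)² / 308.25 = 0.0002
  spiny-fruited non-bitter: (103 − 102.75)² / 102.75 = 0.0006
  smooth-fruited bitter: (102 − 102.75)² / 102.75 = 0.0055
  smooth-fruited non-bitter: (35 − 34.25)² / 34.25 = 0.0164
χ² = 0.0002 + 0.0006 + 0.0055 + 0.0164 = 0.0227 ≈ 0.023

0.023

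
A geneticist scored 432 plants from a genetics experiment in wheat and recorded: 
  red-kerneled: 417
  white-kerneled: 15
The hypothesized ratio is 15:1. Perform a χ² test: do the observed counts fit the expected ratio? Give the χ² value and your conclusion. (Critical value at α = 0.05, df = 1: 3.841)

5.689; not consistent

Expected counts for N = 432 under a 15:1 ratio (total parts = 16):
  red-kerneled: 432 × 15/16 = 405
  white-kerneled: 432 × 1/16 = 27
χ² = Σ (O − E)² / E
  red-kerneled: (417 − 405)² / 405 = 0.3556
  white-kerneled: (15 − 27)² / 27 = 5.3333
χ² = 0.3556 + 5.3333 = 5.6889 ≈ 5.689
Degrees of freedom = 2 − 1 = 1; critical value at α = 0.05 is 3.841.
Since 5.689 > 3.841, we reject the null hypothesis — the data do not fit the 15:1 ratio.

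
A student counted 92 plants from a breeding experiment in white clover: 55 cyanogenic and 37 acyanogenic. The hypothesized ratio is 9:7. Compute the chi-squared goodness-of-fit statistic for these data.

Under the 9:7 hypothesis (Σ ratio = 16, N = 92):
  cyanogenic: 92 × 9/16 = 51.75
  acyanogenic: 92 × 7/16 = 40.25
χ² = Σ (O − E)² / E
  cyanogenic: (55 − 51.75)² / 51.75 = 0.2041
  acyanogenic: (37 − 40.25)² / 40.25 = 0.2624
χ² = 0.2041 + 0.2624 = 0.4665 ≈ 0.467

0.467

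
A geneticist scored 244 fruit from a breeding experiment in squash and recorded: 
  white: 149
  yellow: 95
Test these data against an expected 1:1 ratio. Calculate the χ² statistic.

11.951

The 1:1 ratio has 2 parts, so with N = 244 the expected counts are:
  white: 244 × 1/2 = 122
  yellow: 244 × 1/2 = 122
χ² = Σ (O − E)² / E
  white: (149 − 122)² / 122 = 5.9754
  yellow: (95 − 122)² / 122 = 5.9754
χ² = 5.9754 + 5.9754 = 11.9508 ≈ 11.951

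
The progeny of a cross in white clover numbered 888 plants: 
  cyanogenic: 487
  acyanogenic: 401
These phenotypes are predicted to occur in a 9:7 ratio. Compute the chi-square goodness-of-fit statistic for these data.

0.715

The 9:7 ratio has 16 parts, so with N = 888 the expected counts are:
  cyanogenic: 888 × 9/16 = 499.5
  acyanogenic: 888 × 7/16 = 388.5
χ² = Σ (O − E)² / E
  cyanogenic: (487 − 499.5)² / 499.5 = 0.3128
  acyanogenic: (401 − 388.5)² / 388.5 = 0.4022
χ² = 0.3128 + 0.4022 = 0.715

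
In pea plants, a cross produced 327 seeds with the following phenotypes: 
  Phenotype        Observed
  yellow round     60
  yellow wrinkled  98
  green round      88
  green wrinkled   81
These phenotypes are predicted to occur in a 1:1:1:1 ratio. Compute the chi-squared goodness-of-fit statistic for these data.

9.502

Expected counts for N = 327 under a 1:1:1:1 ratio (total parts = 4):
  yellow round: 327 × 1/4 = 81.75
  yellow wrinkled: 327 × 1/4 = 81.75
  green round: 327 × 1/4 = 81.75
  green wrinkled: 327 × 1/4 = 81.75
χ² = Σ (O − E)² / E
  yellow round: (60 − 81.75)² / 81.75 = 5.7867
  yellow wrinkled: (98 − 81.75)² / 81.75 = 3.2301
  green round: (88 − 81.75)² / 81.75 = 0.4778
  green wrinkled: (81 − 81.75)² / 81.75 = 0.0069
χ² = 5.7867 + 3.2301 + 0.4778 + 0.0069 = 9.5015 ≈ 9.502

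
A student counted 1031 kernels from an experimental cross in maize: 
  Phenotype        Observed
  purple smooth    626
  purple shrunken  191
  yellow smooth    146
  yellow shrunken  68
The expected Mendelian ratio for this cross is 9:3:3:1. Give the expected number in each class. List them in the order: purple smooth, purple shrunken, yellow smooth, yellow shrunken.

579.9375, 193.3125, 193.3125, 64.4375

Under the 9:3:3:1 hypothesis (Σ ratio = 16, N = 1031):
  purple smooth: 1031 × 9/16 = 579.9375
  purple shrunken: 1031 × 3/16 = 193.3125
  yellow smooth: 1031 × 3/16 = 193.3125
  yellow shrunken: 1031 × 1/16 = 64.4375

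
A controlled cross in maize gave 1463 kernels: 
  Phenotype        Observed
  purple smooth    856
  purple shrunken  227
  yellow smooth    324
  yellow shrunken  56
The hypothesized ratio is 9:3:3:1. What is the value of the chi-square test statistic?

32.223

The 9:3:3:1 ratio has 16 parts, so with N = 1463 the expected counts are:
  purple smooth: 1463 × 9/16 = 822.9375
  purple shrunken: 1463 × 3/16 = 274.3125
  yellow smooth: 1463 × 3/16 = 274.3125
  yellow shrunken: 1463 × 1/16 = 91.4375
χ² = Σ (O − E)² / E
  purple smooth: (856 − 822.9375)² / 822.9375 = 1.3283
  purple shrunken: (227 − 274.3125)² / 274.3125 = 8.1603
  yellow smooth: (324 − 274.3125)² / 274.3125 = 9.0001
  yellow shrunken: (56 − 91.4375)² / 91.4375 = 13.7342
χ² = 1.3283 + 8.1603 + 9.0001 + 13.7342 = 32.2229 ≈ 32.223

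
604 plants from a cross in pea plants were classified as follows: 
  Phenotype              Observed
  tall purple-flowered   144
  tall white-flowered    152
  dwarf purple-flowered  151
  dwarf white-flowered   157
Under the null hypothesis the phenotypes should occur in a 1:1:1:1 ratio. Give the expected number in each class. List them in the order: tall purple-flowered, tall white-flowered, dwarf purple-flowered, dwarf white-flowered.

151, 151, 151, 151

Under the 1:1:1:1 hypothesis (Σ ratio = 4, N = 604):
  tall purple-flowered: 604 × 1/4 = 151
  tall white-flowered: 604 × 1/4 = 151
  dwarf purple-flowered: 604 × 1/4 = 151
  dwarf white-flowered: 604 × 1/4 = 151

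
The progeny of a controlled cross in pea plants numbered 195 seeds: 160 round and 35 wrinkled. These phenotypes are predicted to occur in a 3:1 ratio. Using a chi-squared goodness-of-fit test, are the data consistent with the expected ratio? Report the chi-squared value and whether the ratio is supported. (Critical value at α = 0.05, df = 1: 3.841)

5.171; not consistent

The 3:1 ratio has 4 parts, so with N = 195 the expected counts are:
  round: 195 × 3/4 = 146.25
  wrinkled: 195 × 1/4 = 48.75
χ² = Σ (O − E)² / E
  round: (160 − 146.25)² / 146.25 = 1.2927
  wrinkled: (35 − 48.75)² / 48.75 = 3.8782
χ² = 1.2927 + 3.8782 = 5.1709 ≈ 5.171
Degrees of freedom = 2 − 1 = 1; critical value at α = 0.05 is 3.841.
Since 5.171 > 3.841, we reject the null hypothesis — the data do not fit the 3:1 ratio.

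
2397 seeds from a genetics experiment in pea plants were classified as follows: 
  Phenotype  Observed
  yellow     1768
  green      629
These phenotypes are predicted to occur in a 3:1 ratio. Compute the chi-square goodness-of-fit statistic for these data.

1.969

Under the 3:1 hypothesis (Σ ratio = 4, N = 2397):
  yellow: 2397 × 3/4 = 1797.75
  green: 2397 × 1/4 = 599.25
χ² = Σ (O − E)² / E
  yellow: (1768 − 1797.75)² / 1797.75 = 0.4923
  green: (629 − 599.25)² / 599.25 = 1.4770
χ² = 0.4923 + 1.4770 = 1.9693 ≈ 1.969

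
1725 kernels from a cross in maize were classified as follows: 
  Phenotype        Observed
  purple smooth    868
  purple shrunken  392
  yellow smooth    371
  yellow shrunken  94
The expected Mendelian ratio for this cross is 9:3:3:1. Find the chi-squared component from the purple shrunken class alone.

14.534

The 9:3:3:1 ratio has 16 parts, so with N = 1725 the expected counts are:
  purple smooth: 1725 × 9/16 = 970.3125
  purple shrunken: 1725 × 3/16 = 323.4375
  yellow smooth: 1725 × 3/16 = 323.4375
  yellow shrunken: 1725 × 1/16 = 107.8125
Contribution of purple shrunken: (392 − 323.4375)² / 323.4375 = 14.5339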